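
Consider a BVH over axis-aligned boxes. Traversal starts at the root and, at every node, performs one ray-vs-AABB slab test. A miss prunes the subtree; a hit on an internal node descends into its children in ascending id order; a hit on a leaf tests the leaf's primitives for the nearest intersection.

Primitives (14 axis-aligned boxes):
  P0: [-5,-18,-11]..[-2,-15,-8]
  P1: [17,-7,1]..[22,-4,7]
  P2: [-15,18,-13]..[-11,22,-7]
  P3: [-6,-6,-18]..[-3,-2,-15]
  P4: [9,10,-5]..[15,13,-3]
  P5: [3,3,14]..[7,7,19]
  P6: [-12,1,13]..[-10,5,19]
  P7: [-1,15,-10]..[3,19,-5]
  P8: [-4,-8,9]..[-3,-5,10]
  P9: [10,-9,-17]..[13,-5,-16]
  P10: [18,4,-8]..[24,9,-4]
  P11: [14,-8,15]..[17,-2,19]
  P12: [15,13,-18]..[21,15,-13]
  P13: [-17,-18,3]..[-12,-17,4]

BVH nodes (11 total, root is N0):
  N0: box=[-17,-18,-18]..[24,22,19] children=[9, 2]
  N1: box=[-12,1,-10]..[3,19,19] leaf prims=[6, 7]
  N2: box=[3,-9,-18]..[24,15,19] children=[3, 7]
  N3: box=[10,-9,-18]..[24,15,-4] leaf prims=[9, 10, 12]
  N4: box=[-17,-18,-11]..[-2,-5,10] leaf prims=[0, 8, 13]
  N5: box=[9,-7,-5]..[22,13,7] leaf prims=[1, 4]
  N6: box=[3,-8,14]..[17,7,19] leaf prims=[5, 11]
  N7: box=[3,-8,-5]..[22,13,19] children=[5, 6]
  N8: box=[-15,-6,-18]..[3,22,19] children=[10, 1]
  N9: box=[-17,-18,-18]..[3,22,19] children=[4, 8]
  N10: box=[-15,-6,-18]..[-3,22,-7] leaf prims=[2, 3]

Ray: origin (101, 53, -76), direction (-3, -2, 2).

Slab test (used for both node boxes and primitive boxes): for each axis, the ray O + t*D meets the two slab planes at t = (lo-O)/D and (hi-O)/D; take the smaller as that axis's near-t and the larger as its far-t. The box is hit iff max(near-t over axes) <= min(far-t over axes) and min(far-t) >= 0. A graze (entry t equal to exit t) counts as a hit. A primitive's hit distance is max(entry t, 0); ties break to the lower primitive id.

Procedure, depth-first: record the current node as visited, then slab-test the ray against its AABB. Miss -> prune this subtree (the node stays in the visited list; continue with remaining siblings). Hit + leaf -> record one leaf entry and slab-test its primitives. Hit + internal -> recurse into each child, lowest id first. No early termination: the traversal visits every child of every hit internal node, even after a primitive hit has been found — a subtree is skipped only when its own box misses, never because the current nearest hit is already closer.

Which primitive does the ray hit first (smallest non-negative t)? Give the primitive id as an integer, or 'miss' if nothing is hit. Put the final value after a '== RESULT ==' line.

Traverse from the root:
N0 x:[77/3,118/3] y:[31/2,71/2] z:[29,95/2] -> hit [29,71/2], descend [2, 9]
  N2 x:[77/3,98/3] y:[19,31] z:[29,95/2] -> hit [29,31], descend [3, 7]
    N3 x:[77/3,91/3] y:[19,31] z:[29,36] -> hit [29,91/3] leaf, test {P9@t=59/2, P10(miss), P12(miss)}
    N7 x:[79/3,98/3] y:[20,61/2] z:[71/2,95/2] -> miss, prune
  N9 x:[98/3,118/3] y:[31/2,71/2] z:[29,95/2] -> hit [98/3,71/2], descend [4, 8]
    N4 x:[103/3,118/3] y:[29,71/2] z:[65/2,43] -> hit [103/3,71/2] leaf, test {P0(miss), P8(miss), P13(miss)}
    N8 x:[98/3,116/3] y:[31/2,59/2] z:[29,95/2] -> miss, prune

Visited [0, 2, 3, 7, 9, 4, 8]. Tests: 7 box, 2 leaf. Nearest: P9.

== RESULT ==
9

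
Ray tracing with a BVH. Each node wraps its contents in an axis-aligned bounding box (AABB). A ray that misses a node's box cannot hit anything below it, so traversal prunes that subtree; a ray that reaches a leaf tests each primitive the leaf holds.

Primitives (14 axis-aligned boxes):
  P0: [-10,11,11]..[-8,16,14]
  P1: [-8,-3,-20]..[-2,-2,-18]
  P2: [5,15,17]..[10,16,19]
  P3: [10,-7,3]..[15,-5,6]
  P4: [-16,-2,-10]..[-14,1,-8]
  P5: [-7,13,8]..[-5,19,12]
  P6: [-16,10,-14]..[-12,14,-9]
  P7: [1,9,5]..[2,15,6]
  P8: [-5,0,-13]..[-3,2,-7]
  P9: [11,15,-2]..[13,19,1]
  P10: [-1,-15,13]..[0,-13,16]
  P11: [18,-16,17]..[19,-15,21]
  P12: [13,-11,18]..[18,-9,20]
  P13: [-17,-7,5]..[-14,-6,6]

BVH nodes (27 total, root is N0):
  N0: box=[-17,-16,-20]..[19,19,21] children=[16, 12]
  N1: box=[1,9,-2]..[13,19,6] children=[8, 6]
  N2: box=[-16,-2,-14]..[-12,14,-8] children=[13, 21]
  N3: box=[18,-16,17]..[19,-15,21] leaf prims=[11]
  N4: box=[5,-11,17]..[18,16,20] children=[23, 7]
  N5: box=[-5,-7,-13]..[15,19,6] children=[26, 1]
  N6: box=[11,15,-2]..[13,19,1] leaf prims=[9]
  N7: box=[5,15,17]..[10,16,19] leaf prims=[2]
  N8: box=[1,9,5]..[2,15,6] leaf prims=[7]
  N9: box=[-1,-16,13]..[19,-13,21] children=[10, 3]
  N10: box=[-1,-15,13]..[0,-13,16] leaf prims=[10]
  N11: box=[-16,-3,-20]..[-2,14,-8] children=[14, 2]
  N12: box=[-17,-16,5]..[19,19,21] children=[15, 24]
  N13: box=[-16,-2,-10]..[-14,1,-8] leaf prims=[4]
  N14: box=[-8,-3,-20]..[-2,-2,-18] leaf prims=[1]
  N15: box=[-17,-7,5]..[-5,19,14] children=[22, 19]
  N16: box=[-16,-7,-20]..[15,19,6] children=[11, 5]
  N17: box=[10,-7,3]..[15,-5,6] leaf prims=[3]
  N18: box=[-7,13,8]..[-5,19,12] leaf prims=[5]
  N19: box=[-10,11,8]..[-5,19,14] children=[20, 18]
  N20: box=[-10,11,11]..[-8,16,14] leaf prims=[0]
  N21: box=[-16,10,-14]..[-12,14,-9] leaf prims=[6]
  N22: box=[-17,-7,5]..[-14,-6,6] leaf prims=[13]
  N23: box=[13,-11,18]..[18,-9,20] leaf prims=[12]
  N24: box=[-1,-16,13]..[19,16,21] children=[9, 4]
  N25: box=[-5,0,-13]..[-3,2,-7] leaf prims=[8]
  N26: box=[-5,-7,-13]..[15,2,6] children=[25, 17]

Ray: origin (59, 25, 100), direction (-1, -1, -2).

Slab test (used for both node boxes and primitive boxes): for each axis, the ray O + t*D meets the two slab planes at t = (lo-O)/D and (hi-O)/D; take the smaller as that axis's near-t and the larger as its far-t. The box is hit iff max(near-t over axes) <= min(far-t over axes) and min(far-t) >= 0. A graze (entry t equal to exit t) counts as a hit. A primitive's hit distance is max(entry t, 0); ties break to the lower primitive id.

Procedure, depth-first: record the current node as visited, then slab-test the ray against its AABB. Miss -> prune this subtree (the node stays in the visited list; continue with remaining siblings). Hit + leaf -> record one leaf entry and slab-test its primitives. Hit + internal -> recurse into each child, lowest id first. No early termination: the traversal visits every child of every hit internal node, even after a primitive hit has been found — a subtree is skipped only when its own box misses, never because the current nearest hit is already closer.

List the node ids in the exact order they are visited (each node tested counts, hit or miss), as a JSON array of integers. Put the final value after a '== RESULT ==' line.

Trace the traversal:
N0 x:[40,76] y:[6,41] z:[79/2,60] -> hit [40,41], descend [12, 16]
  N12 x:[40,76] y:[6,41] z:[79/2,95/2] -> hit [40,41], descend [15, 24]
    N15 x:[64,76] y:[6,32] z:[43,95/2] -> miss, prune
    N24 x:[40,60] y:[9,41] z:[79/2,87/2] -> hit [40,41], descend [4, 9]
      N4 x:[41,54] y:[9,36] z:[40,83/2] -> miss, prune
      N9 x:[40,60] y:[38,41] z:[79/2,87/2] -> hit [40,41], descend [3, 10]
        N3 x:[40,41] y:[40,41] z:[79/2,83/2] -> hit [40,41] leaf, test {P11@t=40}
        N10 x:[59,60] y:[38,40] z:[42,87/2] -> miss, prune
  N16 x:[44,75] y:[6,32] z:[47,60] -> miss, prune

Visited [0, 12, 15, 24, 4, 9, 3, 10, 16]. Tests: 9 box, 1 leaf. Nearest: P11.

== RESULT ==
[0, 12, 15, 24, 4, 9, 3, 10, 16]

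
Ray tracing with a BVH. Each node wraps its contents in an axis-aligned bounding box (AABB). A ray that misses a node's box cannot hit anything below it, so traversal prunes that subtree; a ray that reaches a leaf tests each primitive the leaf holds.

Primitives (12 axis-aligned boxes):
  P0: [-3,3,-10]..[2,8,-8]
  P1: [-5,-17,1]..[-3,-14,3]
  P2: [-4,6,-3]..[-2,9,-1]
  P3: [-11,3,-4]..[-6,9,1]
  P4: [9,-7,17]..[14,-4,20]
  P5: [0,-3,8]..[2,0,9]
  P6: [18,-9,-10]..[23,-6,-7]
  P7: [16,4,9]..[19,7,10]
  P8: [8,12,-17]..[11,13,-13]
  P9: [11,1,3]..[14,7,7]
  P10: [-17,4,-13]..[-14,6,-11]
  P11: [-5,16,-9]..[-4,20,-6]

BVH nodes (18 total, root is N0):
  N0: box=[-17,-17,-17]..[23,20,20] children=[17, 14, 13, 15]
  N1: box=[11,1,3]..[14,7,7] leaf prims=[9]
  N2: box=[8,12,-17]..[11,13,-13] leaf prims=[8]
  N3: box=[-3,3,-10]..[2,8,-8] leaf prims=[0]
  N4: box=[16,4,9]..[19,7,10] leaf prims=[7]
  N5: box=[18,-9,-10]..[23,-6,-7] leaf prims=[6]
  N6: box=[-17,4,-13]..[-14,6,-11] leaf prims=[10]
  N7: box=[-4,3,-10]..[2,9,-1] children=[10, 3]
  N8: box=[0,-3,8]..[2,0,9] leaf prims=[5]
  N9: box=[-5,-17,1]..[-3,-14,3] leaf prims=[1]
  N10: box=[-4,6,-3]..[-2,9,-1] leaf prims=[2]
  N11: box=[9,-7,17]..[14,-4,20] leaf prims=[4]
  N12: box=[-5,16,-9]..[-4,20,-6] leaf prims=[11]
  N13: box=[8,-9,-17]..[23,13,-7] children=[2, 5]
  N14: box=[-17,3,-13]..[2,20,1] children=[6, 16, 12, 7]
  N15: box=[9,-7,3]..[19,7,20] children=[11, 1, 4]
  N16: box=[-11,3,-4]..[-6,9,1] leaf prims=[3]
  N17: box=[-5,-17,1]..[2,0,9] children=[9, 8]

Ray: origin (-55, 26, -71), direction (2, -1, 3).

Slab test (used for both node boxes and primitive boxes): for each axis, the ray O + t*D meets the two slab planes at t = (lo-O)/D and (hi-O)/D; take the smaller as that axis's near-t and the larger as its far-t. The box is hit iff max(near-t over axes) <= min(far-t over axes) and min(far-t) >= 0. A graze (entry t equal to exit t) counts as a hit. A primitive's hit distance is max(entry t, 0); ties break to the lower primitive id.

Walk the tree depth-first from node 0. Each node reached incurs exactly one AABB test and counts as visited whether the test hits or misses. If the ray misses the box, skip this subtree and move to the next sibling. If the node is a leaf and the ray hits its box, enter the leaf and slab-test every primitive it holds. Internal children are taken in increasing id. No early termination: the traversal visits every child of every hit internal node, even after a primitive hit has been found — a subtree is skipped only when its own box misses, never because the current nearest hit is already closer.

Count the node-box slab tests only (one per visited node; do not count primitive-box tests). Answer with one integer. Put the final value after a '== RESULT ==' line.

Traverse from the root:
N0 x:[19,39] y:[6,43] z:[18,91/3] -> hit [19,91/3], descend [13, 14, 15, 17]
  N13 x:[63/2,39] y:[13,35] z:[18,64/3] -> miss, prune
  N14 x:[19,57/2] y:[6,23] z:[58/3,24] -> hit [58/3,23], descend [6, 7, 12, 16]
    N6 x:[19,41/2] y:[20,22] z:[58/3,20] -> hit [20,20] leaf, test {P10@t=20}
    N7 x:[51/2,57/2] y:[17,23] z:[61/3,70/3] -> miss, prune
    N12 x:[25,51/2] y:[6,10] z:[62/3,65/3] -> miss, prune
    N16 x:[22,49/2] y:[17,23] z:[67/3,24] -> hit [67/3,23] leaf, test {P3@t=67/3}
  N15 x:[32,37] y:[19,33] z:[74/3,91/3] -> miss, prune
  N17 x:[25,57/2] y:[26,43] z:[24,80/3] -> hit [26,80/3], descend [8, 9]
    N8 x:[55/2,57/2] y:[26,29] z:[79/3,80/3] -> miss, prune
    N9 x:[25,26] y:[40,43] z:[24,74/3] -> miss, prune

Summary -> nodes [0, 13, 14, 6, 7, 12, 16, 15, 17, 8, 9]; box-tests=11; leaf-entries=2; first=P10

== RESULT ==
11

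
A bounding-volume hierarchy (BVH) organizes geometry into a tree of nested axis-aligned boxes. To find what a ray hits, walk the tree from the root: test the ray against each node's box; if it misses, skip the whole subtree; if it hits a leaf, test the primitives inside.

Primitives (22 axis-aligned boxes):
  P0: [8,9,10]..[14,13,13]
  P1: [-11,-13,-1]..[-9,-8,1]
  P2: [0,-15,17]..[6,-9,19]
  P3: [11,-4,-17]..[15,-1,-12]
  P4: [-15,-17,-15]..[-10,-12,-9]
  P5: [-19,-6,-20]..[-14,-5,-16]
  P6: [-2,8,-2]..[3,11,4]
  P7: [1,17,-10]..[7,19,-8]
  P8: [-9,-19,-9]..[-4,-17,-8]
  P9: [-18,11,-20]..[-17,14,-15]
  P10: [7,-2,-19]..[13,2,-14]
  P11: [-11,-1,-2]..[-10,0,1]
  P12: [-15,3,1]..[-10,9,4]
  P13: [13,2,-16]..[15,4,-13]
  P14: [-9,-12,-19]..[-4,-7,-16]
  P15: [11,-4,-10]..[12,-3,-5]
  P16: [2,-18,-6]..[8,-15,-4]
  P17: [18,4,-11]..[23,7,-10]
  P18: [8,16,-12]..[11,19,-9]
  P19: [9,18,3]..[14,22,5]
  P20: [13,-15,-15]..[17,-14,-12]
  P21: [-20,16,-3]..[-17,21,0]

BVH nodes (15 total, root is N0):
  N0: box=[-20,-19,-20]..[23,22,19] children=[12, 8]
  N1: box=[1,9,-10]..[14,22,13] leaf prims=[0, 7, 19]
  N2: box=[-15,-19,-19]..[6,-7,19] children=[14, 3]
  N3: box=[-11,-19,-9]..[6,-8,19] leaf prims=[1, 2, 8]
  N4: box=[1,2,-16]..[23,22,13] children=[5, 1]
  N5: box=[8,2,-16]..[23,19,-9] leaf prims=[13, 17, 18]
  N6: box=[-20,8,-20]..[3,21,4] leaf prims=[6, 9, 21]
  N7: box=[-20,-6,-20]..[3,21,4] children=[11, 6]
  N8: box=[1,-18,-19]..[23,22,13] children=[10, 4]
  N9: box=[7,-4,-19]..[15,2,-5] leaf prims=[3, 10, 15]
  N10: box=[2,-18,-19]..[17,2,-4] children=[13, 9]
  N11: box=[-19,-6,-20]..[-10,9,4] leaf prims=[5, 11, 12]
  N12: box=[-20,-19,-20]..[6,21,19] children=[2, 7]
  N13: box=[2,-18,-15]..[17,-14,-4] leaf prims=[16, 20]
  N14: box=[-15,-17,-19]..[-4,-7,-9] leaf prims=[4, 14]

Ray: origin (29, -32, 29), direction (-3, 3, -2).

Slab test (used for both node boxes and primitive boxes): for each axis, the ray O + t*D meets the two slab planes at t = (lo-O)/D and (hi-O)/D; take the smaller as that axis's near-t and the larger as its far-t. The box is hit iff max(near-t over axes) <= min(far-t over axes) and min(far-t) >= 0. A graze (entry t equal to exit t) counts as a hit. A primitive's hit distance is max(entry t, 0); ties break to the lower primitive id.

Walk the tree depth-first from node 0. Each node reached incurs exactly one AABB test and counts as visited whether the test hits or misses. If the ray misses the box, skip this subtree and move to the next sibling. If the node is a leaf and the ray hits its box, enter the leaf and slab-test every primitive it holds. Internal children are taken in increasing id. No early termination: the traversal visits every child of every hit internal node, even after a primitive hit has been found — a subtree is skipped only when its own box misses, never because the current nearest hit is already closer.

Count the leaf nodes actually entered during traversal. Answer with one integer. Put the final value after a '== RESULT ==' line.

Traverse from the root:
N0 x:[2,49/3] y:[13/3,18] z:[5,49/2] -> hit [5,49/3], descend [8, 12]
  N8 x:[2,28/3] y:[14/3,18] z:[8,24] -> hit [8,28/3], descend [4, 10]
    N4 x:[2,28/3] y:[34/3,18] z:[8,45/2] -> miss, prune
    N10 x:[4,9] y:[14/3,34/3] z:[33/2,24] -> miss, prune
  N12 x:[23/3,49/3] y:[13/3,53/3] z:[5,49/2] -> hit [23/3,49/3], descend [2, 7]
    N2 x:[23/3,44/3] y:[13/3,25/3] z:[5,24] -> hit [23/3,25/3], descend [3, 14]
      N3 x:[23/3,40/3] y:[13/3,8] z:[5,19] -> hit [23/3,8] leaf, test {P1(miss), P2(miss), P8(miss)}
      N14 x:[11,44/3] y:[5,25/3] z:[19,24] -> miss, prune
    N7 x:[26/3,49/3] y:[26/3,53/3] z:[25/2,49/2] -> hit [25/2,49/3], descend [6, 11]
      N6 x:[26/3,49/3] y:[40/3,53/3] z:[25/2,49/2] -> hit [40/3,49/3] leaf, test {P6(miss), P9(miss), P21@t=16}
      N11 x:[13,16] y:[26/3,41/3] z:[25/2,49/2] -> hit [13,41/3] leaf, test {P5(miss), P11(miss), P12@t=13}

11 AABB tests over nodes [0, 8, 4, 10, 12, 2, 3, 14, 7, 6, 11]; 3 leaves entered; closest P12.

== RESULT ==
3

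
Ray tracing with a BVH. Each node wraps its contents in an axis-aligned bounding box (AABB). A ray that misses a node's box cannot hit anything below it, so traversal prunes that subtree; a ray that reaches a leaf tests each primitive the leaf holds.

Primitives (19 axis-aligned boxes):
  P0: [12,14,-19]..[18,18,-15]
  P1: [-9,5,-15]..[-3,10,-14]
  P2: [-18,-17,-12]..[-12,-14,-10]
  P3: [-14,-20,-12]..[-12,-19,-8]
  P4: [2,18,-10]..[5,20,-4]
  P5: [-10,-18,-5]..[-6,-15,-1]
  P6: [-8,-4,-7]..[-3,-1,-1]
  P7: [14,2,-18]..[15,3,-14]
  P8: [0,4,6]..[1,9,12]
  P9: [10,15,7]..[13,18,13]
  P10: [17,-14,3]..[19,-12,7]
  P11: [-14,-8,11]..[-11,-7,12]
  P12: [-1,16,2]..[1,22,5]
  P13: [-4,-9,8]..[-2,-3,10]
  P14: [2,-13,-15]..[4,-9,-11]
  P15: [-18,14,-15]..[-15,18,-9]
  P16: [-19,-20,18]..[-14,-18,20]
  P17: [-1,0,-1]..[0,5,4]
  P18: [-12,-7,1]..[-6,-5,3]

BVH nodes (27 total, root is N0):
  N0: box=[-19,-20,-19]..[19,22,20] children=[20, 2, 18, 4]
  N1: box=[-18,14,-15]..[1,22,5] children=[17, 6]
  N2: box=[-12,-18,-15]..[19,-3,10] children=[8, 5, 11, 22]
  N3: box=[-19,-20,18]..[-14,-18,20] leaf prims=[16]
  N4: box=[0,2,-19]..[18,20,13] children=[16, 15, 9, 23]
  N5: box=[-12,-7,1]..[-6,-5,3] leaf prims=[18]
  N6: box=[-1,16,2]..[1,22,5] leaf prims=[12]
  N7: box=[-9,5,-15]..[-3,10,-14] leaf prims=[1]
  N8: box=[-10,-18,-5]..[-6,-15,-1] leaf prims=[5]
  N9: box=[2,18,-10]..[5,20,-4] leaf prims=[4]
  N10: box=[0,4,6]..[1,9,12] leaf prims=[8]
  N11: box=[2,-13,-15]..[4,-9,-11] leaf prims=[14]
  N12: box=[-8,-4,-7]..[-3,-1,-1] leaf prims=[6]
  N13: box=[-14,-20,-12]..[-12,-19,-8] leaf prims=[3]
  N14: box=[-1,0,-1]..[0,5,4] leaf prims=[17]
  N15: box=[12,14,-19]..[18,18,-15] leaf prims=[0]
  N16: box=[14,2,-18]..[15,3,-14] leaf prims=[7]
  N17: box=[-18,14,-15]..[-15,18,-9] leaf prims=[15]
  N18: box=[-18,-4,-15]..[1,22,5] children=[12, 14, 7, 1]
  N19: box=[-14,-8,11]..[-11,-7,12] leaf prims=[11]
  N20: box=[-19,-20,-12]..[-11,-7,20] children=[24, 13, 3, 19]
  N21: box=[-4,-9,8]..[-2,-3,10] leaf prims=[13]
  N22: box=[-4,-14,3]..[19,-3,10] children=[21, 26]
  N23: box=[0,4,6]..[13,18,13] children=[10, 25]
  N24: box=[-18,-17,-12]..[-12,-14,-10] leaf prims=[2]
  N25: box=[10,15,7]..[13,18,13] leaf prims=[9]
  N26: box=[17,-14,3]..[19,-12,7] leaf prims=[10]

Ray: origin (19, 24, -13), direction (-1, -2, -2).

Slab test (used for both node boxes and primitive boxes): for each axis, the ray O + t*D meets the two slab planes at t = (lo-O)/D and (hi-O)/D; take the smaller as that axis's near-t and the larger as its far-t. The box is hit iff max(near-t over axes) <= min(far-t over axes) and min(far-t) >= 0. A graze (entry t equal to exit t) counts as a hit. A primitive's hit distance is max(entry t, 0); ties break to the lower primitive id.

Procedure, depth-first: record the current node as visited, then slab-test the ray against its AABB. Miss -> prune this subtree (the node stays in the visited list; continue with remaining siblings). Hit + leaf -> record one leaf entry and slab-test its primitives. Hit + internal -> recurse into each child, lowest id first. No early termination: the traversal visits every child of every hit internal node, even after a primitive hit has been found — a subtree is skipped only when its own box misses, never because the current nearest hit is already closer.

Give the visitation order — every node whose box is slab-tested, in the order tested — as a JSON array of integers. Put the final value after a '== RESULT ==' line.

Walk:
N0 x:[0,38] y:[1,22] z:[-33/2,3] -> hit [1,3], descend [2, 4, 18, 20]
  N2 x:[0,31] y:[27/2,21] z:[-23/2,1] -> miss, prune
  N4 x:[1,19] y:[2,11] z:[-13,3] -> hit [2,3], descend [9, 15, 16, 23]
    N9 x:[14,17] y:[2,3] z:[-9/2,-3/2] -> miss, prune
    N15 x:[1,7] y:[3,5] z:[1,3] -> hit [3,3] leaf, test {P0@t=3}
    N16 x:[4,5] y:[21/2,11] z:[1/2,5/2] -> miss, prune
    N23 x:[6,19] y:[3,10] z:[-13,-19/2] -> miss, prune
  N18 x:[18,37] y:[1,14] z:[-9,1] -> miss, prune
  N20 x:[30,38] y:[31/2,22] z:[-33/2,-1/2] -> miss, prune

9 AABB tests over nodes [0, 2, 4, 9, 15, 16, 23, 18, 20]; 1 leaf entered; closest P0.

== RESULT ==
[0, 2, 4, 9, 15, 16, 23, 18, 20]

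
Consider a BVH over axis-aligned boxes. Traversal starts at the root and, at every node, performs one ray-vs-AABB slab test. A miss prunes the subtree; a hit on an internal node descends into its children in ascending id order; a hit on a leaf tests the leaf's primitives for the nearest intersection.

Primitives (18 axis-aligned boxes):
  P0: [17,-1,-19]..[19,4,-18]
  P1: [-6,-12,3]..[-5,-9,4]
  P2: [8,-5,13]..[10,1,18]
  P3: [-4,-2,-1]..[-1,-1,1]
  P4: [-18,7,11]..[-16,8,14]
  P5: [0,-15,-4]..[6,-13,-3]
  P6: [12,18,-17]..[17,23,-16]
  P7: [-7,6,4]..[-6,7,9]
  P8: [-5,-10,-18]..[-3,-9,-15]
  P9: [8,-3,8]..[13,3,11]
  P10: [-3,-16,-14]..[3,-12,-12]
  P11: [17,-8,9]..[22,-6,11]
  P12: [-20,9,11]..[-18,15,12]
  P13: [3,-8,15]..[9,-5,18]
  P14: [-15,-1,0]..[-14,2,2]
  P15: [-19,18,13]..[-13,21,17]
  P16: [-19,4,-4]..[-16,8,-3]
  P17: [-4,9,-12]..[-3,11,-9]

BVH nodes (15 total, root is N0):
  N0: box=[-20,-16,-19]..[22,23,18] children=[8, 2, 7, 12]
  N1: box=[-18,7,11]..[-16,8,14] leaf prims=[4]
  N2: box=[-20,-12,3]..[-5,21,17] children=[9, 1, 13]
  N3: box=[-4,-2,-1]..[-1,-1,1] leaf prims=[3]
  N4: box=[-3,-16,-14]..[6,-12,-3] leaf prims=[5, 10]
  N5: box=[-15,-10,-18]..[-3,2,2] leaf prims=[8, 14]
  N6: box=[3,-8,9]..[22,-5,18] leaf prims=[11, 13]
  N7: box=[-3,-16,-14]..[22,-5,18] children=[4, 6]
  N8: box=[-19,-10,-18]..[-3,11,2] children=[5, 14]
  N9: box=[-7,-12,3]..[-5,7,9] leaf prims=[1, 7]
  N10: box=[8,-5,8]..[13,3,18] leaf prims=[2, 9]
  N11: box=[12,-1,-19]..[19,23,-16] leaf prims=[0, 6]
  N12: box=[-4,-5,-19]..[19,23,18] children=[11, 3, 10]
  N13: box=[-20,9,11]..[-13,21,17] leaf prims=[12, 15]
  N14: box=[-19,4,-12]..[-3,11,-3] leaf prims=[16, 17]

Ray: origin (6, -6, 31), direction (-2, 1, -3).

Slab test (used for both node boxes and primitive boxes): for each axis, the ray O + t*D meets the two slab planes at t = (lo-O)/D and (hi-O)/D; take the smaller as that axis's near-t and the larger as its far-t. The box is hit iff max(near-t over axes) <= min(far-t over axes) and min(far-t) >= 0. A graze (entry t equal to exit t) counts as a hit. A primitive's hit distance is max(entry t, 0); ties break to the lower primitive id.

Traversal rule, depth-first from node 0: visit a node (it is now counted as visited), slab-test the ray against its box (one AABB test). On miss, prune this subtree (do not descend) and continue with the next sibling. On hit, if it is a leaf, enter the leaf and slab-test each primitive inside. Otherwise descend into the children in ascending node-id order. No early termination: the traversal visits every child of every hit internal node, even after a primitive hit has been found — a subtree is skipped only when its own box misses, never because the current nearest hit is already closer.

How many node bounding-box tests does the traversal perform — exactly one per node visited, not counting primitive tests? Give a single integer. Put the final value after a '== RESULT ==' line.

Trace the traversal:
N0 x:[-8,13] y:[-10,29] z:[13/3,50/3] -> hit [13/3,13], descend [2, 7, 8, 12]
  N2 x:[11/2,13] y:[-6,27] z:[14/3,28/3] -> hit [11/2,28/3], descend [1, 9, 13]
    N1 x:[11,12] y:[13,14] z:[17/3,20/3] -> miss, prune
    N9 x:[11/2,13/2] y:[-6,13] z:[22/3,28/3] -> miss, prune
    N13 x:[19/2,13] y:[15,27] z:[14/3,20/3] -> miss, prune
  N7 x:[-8,9/2] y:[-10,1] z:[13/3,15] -> miss, prune
  N8 x:[9/2,25/2] y:[-4,17] z:[29/3,49/3] -> hit [29/3,25/2], descend [5, 14]
    N5 x:[9/2,21/2] y:[-4,8] z:[29/3,49/3] -> miss, prune
    N14 x:[9/2,25/2] y:[10,17] z:[34/3,43/3] -> hit [34/3,25/2] leaf, test {P16@t=34/3, P17(miss)}
  N12 x:[-13/2,5] y:[1,29] z:[13/3,50/3] -> hit [13/3,5], descend [3, 10, 11]
    N3 x:[7/2,5] y:[4,5] z:[10,32/3] -> miss, prune
    N10 x:[-7/2,-1] y:[1,9] z:[13/3,23/3] -> miss, prune
    N11 x:[-13/2,-3] y:[5,29] z:[47/3,50/3] -> miss, prune

Visited [0, 2, 1, 9, 13, 7, 8, 5, 14, 12, 3, 10, 11]. Tests: 13 box, 1 leaf. Nearest: P16.

== RESULT ==
13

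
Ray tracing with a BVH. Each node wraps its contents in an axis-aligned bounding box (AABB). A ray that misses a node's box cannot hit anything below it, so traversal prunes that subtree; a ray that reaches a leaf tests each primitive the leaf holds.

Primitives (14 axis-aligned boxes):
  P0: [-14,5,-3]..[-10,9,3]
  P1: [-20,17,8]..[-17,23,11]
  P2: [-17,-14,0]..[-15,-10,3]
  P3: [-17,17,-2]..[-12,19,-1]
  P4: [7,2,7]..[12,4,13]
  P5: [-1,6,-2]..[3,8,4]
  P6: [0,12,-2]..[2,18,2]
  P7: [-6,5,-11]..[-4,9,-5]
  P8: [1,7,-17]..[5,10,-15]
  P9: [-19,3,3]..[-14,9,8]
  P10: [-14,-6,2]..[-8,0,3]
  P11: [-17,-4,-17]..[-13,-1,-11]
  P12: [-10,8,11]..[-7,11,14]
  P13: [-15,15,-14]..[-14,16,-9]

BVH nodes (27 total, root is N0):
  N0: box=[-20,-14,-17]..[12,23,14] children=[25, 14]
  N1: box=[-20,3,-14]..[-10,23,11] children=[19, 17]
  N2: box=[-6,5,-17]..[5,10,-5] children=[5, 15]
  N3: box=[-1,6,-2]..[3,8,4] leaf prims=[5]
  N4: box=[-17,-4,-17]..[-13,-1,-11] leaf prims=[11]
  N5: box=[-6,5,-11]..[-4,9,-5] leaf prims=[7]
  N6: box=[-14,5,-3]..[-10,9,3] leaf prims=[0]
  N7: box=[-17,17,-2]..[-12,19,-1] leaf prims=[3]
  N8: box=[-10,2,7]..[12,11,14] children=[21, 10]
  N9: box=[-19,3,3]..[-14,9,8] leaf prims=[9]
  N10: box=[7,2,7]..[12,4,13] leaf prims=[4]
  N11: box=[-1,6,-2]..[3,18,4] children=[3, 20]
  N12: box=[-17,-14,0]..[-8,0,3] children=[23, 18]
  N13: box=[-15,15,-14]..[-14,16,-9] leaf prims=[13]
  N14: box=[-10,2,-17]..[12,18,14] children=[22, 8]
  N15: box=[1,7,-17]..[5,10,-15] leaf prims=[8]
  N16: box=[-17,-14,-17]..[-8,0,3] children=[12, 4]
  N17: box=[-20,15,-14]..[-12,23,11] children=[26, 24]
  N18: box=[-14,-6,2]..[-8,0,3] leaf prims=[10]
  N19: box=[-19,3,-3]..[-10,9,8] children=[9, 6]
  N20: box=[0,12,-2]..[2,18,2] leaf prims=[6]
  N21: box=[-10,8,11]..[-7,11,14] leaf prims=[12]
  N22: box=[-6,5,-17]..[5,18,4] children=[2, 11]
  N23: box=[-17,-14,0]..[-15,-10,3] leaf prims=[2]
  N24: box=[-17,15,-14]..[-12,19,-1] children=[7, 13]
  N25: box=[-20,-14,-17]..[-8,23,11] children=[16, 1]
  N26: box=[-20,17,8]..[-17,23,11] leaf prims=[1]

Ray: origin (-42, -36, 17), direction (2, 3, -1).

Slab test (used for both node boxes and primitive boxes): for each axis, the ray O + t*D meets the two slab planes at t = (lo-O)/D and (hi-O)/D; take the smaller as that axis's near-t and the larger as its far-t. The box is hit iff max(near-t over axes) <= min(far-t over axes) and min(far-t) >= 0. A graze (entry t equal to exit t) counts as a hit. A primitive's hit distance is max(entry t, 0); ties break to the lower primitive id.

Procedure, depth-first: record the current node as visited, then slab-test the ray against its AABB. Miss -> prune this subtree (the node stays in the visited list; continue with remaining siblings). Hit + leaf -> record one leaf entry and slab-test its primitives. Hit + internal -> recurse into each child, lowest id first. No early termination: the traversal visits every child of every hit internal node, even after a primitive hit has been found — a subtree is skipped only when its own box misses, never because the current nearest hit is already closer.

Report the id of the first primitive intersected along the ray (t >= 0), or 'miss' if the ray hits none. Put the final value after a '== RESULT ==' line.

Trace the traversal:
N0 x:[11,27] y:[22/3,59/3] z:[3,34] -> hit [11,59/3], descend [14, 25]
  N14 x:[16,27] y:[38/3,18] z:[3,34] -> hit [16,18], descend [8, 22]
    N8 x:[16,27] y:[38/3,47/3] z:[3,10] -> miss, prune
    N22 x:[18,47/2] y:[41/3,18] z:[13,34] -> hit [18,18], descend [2, 11]
      N2 x:[18,47/2] y:[41/3,46/3] z:[22,34] -> miss, prune
      N11 x:[41/2,45/2] y:[14,18] z:[13,19] -> miss, prune
  N25 x:[11,17] y:[22/3,59/3] z:[6,34] -> hit [11,17], descend [1, 16]
    N1 x:[11,16] y:[13,59/3] z:[6,31] -> hit [13,16], descend [17, 19]
      N17 x:[11,15] y:[17,59/3] z:[6,31] -> miss, prune
      N19 x:[23/2,16] y:[13,15] z:[9,20] -> hit [13,15], descend [6, 9]
        N6 x:[14,16] y:[41/3,15] z:[14,20] -> hit [14,15] leaf, test {P0@t=14}
        N9 x:[23/2,14] y:[13,15] z:[9,14] -> hit [13,14] leaf, test {P9@t=13}
    N16 x:[25/2,17] y:[22/3,12] z:[14,34] -> miss, prune

order=[0, 14, 8, 22, 2, 11, 25, 1, 17, 19, 6, 9, 16]  |boxes|=13  |leaves|=2  hit=P9

== RESULT ==
9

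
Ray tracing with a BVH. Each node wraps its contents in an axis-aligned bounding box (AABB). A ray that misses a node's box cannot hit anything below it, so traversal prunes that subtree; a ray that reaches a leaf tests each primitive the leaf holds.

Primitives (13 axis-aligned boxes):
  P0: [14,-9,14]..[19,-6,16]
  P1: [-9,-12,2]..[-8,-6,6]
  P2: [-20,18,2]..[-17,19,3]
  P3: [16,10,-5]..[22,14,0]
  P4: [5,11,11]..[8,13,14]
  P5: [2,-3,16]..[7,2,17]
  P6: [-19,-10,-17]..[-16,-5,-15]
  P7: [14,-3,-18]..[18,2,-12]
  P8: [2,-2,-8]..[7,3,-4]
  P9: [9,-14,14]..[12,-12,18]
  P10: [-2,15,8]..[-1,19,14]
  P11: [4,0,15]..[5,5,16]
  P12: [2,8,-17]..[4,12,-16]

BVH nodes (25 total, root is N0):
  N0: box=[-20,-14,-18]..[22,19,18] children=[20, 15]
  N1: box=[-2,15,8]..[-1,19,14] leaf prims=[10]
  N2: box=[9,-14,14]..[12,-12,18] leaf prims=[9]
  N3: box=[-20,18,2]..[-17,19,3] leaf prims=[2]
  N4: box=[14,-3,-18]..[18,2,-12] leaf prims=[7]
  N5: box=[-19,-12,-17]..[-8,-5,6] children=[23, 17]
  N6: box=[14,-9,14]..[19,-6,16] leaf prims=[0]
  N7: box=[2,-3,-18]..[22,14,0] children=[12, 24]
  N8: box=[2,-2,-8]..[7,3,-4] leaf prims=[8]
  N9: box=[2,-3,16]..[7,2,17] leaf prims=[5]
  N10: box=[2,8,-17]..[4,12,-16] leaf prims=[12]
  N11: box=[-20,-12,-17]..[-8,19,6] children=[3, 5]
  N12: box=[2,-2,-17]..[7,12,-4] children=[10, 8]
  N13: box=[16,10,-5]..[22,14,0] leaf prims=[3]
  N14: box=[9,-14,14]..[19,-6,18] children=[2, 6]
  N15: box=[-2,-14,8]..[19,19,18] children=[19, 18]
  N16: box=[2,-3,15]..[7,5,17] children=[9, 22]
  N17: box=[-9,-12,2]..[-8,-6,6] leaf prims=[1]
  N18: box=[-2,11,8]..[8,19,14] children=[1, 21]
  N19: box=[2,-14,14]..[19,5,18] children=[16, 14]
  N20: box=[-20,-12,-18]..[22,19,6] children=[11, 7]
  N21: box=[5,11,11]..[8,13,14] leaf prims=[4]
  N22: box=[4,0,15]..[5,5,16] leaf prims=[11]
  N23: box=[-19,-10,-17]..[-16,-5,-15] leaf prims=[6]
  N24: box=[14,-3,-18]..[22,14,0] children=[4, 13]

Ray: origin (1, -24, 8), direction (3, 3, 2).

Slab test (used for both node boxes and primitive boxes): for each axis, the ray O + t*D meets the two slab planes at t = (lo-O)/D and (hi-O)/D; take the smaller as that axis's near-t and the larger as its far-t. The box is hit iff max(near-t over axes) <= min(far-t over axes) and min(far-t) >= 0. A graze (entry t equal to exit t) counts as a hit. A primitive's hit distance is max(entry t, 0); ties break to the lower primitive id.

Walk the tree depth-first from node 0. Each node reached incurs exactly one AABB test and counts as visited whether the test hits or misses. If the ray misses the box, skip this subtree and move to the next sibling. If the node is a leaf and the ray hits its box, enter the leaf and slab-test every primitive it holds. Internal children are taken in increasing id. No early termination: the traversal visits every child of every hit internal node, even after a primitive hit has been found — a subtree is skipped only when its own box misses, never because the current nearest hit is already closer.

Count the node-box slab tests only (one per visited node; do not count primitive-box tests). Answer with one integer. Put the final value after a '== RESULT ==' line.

Traverse from the root:
N0 x:[-7,7] y:[10/3,43/3] z:[-13,5] -> hit [10/3,5], descend [15, 20]
  N15 x:[-1,6] y:[10/3,43/3] z:[0,5] -> hit [10/3,5], descend [18, 19]
    N18 x:[-1,7/3] y:[35/3,43/3] z:[0,3] -> miss, prune
    N19 x:[1/3,6] y:[10/3,29/3] z:[3,5] -> hit [10/3,5], descend [14, 16]
      N14 x:[8/3,6] y:[10/3,6] z:[3,5] -> hit [10/3,5], descend [2, 6]
        N2 x:[8/3,11/3] y:[10/3,4] z:[3,5] -> hit [10/3,11/3] leaf, test {P9@t=10/3}
        N6 x:[13/3,6] y:[5,6] z:[3,4] -> miss, prune
      N16 x:[1/3,2] y:[7,29/3] z:[7/2,9/2] -> miss, prune
  N20 x:[-7,7] y:[4,43/3] z:[-13,-1] -> miss, prune

9 AABB tests over nodes [0, 15, 18, 19, 14, 2, 6, 16, 20]; 1 leaf entered; closest P9.

== RESULT ==
9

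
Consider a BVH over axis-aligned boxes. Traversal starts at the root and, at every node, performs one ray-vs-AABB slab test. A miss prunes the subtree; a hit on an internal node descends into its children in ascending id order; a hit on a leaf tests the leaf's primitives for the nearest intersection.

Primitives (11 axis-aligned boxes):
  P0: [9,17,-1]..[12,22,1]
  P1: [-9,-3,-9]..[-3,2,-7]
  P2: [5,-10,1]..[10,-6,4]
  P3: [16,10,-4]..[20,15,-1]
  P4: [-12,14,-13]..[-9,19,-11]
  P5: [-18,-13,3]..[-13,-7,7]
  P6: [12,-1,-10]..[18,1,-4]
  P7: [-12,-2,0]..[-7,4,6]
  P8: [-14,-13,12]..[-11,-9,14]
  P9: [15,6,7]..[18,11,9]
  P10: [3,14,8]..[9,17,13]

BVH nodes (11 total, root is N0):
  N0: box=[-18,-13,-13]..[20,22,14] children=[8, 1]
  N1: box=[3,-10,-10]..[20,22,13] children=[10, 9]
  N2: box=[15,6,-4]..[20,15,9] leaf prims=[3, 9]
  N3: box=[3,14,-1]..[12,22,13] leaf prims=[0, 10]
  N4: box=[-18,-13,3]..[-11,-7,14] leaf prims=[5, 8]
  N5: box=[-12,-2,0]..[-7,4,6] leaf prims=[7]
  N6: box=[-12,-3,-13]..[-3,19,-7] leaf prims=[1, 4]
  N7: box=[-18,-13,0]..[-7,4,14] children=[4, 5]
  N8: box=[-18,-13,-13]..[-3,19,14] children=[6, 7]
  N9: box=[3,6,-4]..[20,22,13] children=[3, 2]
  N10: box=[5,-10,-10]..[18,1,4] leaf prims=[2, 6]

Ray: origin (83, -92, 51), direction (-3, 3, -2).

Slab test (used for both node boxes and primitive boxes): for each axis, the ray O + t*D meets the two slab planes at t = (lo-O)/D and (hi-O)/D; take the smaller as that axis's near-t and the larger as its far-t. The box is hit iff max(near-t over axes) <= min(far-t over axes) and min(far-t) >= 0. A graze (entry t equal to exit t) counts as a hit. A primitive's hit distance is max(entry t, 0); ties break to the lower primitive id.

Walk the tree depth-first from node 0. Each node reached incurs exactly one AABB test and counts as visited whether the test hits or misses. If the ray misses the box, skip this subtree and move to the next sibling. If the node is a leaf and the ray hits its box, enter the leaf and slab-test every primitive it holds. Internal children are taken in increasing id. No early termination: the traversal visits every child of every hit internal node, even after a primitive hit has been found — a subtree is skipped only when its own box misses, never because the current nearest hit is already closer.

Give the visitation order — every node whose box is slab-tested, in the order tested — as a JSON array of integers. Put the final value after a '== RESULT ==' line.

Traverse from the root:
N0 x:[21,101/3] y:[79/3,38] z:[37/2,32] -> hit [79/3,32], descend [1, 8]
  N1 x:[21,80/3] y:[82/3,38] z:[19,61/2] -> miss, prune
  N8 x:[86/3,101/3] y:[79/3,37] z:[37/2,32] -> hit [86/3,32], descend [6, 7]
    N6 x:[86/3,95/3] y:[89/3,37] z:[29,32] -> hit [89/3,95/3] leaf, test {P1@t=89/3, P4(miss)}
    N7 x:[30,101/3] y:[79/3,32] z:[37/2,51/2] -> miss, prune

5 AABB tests over nodes [0, 1, 8, 6, 7]; 1 leaf entered; closest P1.

== RESULT ==
[0, 1, 8, 6, 7]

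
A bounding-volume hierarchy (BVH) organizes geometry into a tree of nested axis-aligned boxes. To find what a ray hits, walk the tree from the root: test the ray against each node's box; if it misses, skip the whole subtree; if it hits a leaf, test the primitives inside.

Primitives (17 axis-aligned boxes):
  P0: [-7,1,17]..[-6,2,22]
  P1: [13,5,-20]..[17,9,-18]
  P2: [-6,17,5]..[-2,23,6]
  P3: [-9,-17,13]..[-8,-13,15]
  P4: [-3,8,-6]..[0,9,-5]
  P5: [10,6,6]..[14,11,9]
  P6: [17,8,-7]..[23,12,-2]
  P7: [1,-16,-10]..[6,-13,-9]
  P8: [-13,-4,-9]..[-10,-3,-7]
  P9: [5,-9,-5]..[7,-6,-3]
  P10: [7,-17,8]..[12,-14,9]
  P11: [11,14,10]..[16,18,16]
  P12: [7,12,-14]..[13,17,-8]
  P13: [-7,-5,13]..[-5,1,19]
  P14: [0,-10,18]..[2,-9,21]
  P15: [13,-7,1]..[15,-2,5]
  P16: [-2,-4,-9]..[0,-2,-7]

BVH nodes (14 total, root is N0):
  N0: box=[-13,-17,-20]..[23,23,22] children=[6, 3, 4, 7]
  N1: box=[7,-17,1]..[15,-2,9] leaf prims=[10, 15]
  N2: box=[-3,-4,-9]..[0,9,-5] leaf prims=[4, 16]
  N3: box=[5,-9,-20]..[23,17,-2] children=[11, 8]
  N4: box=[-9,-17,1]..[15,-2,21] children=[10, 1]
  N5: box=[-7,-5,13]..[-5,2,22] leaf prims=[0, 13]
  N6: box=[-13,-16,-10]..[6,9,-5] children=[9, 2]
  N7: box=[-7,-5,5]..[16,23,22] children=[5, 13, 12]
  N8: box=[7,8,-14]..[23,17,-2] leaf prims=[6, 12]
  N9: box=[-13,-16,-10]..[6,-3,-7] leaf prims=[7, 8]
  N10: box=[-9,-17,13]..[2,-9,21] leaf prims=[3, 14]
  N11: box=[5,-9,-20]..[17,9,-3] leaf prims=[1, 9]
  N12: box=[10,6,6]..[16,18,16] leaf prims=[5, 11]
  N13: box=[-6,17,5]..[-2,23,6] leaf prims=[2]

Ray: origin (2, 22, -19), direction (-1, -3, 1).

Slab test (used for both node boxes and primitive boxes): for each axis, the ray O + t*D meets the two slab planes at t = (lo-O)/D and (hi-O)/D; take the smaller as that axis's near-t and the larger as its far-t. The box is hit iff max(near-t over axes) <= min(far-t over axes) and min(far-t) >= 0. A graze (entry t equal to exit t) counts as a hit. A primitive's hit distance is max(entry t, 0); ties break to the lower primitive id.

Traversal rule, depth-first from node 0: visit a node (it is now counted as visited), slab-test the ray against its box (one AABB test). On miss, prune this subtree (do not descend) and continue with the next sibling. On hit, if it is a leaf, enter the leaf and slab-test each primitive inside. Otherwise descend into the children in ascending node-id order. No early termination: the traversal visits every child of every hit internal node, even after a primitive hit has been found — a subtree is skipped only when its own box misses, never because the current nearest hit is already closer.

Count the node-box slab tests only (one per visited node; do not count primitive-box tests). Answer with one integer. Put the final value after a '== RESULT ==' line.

Traverse from the root:
N0 x:[-21,15] y:[-1/3,13] z:[-1,41] -> hit [-1/3,13], descend [3, 4, 6, 7]
  N3 x:[-21,-3] y:[5/3,31/3] z:[-1,17] -> miss, prune
  N4 x:[-13,11] y:[8,13] z:[20,40] -> miss, prune
  N6 x:[-4,15] y:[13/3,38/3] z:[9,14] -> hit [9,38/3], descend [2, 9]
    N2 x:[2,5] y:[13/3,26/3] z:[10,14] -> miss, prune
    N9 x:[-4,15] y:[25/3,38/3] z:[9,12] -> hit [9,12] leaf, test {P7(miss), P8(miss)}
  N7 x:[-14,9] y:[-1/3,9] z:[24,41] -> miss, prune

7 AABB tests over nodes [0, 3, 4, 6, 2, 9, 7]; 1 leaf entered; closest miss.

== RESULT ==
7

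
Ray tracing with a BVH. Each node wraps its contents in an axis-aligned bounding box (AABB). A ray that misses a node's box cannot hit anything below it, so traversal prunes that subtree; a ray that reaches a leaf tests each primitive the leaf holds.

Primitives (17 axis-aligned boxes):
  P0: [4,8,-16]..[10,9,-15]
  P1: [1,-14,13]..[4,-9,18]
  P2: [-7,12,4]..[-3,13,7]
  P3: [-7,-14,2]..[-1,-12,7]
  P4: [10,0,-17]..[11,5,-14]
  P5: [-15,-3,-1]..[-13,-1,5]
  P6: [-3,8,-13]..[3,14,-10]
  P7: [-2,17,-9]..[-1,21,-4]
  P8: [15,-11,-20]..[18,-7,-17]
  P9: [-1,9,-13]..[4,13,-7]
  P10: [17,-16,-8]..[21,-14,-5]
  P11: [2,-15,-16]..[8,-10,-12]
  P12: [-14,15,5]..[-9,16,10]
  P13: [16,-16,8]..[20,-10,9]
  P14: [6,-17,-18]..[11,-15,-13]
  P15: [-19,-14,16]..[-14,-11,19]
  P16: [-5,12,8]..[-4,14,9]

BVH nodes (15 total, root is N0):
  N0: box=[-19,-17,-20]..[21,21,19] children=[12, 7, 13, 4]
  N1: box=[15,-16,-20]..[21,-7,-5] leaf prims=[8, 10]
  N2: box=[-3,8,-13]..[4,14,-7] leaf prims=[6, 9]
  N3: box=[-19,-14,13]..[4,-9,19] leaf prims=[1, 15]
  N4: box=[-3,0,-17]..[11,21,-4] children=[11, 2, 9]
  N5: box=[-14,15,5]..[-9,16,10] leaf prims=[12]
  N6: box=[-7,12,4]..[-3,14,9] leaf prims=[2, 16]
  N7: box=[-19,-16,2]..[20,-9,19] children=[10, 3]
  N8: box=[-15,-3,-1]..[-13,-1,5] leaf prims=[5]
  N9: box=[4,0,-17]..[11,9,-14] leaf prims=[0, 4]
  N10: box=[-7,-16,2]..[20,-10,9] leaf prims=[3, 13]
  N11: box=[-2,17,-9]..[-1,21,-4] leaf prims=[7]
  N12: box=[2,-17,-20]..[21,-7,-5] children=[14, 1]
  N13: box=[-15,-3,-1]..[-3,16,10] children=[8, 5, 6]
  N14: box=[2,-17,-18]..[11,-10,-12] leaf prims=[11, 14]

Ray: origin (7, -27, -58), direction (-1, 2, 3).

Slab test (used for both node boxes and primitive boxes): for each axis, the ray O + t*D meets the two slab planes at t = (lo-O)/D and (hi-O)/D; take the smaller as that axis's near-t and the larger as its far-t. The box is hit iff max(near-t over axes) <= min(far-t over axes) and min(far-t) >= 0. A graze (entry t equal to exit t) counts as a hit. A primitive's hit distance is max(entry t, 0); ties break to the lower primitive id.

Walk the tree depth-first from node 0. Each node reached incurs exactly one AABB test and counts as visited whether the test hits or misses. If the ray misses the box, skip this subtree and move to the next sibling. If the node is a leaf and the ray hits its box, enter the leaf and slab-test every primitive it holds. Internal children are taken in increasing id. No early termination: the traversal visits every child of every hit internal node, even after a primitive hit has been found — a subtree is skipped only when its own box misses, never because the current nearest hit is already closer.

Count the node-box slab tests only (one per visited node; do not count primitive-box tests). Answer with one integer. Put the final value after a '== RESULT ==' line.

Trace the traversal:
N0 x:[-14,26] y:[5,24] z:[38/3,77/3] -> hit [38/3,24], descend [4, 7, 12, 13]
  N4 x:[-4,10] y:[27/2,24] z:[41/3,18] -> miss, prune
  N7 x:[-13,26] y:[11/2,9] z:[20,77/3] -> miss, prune
  N12 x:[-14,5] y:[5,10] z:[38/3,53/3] -> miss, prune
  N13 x:[10,22] y:[12,43/2] z:[19,68/3] -> hit [19,43/2], descend [5, 6, 8]
    N5 x:[16,21] y:[21,43/2] z:[21,68/3] -> hit [21,21] leaf, test {P12@t=21}
    N6 x:[10,14] y:[39/2,41/2] z:[62/3,67/3] -> miss, prune
    N8 x:[20,22] y:[12,13] z:[19,21] -> miss, prune

8 AABB tests over nodes [0, 4, 7, 12, 13, 5, 6, 8]; 1 leaf entered; closest P12.

== RESULT ==
8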